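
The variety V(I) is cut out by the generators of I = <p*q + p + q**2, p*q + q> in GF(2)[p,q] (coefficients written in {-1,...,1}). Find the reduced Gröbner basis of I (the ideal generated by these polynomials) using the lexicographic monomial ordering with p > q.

G = {p + q**2 + q, q**3 + q**2 + q}

f_1 = p*q + p + q**2, LT = p*q.
f_2 = p*q + q, LT = p*q.

S(f_1,f_2): lcm = p*q. S = p + q**2 + q.
  leading term p: no divisor's leading term divides it; move p to the remainder.
  leading term q**2: no divisor's leading term divides it; move q**2 to the remainder.
  leading term q: no divisor's leading term divides it; move q to the remainder.
  remainder p + q**2 + q ≠ 0; add g_3 = p + q**2 + q to the basis.

S(f_1,g_3): lcm = p*q. S = p + q**3.
  leading term p: subtract (1)·g_3 from p + q**3 → q**3 + q**2 + q
  leading term q**3: no divisor's leading term divides it; move q**3 to the remainder.
  leading term q**2: no divisor's leading term divides it; move q**2 to the remainder.
  leading term q: no divisor's leading term divides it; move q to the remainder.
  remainder q**3 + q**2 + q ≠ 0; add g_4 = q**3 + q**2 + q to the basis.

The other S-polynomials (S(f_2,g_3), S(f_1,g_4), S(f_2,g_4), S(g_3,g_4)) all reduce to 0 modulo the current basis, so we have a Gröbner basis.
Inter-reduce: drop elements whose leading term is divisible by another's, tail-reduce, and make monic.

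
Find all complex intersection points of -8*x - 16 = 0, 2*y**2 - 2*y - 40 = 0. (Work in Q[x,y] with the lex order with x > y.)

Compute a lex Gröbner basis by Buchberger's algorithm.
f_1 = -8*x - 16, LT = x.
f_2 = 2*y**2 - 2*y - 40, LT = y**2.

The S-polynomials (S(f_1,f_2)) all reduce to 0 modulo the current basis, so we have a Gröbner basis.
Inter-reduce: drop elements whose leading term is divisible by another's, tail-reduce, and make monic.
Reduced Gröbner basis: {x + 2, y**2 - y - 20}.

Elimination: the polynomial y**2 - y - 20 lies in the elimination ideal for y, so y ∈ {-4, 5}. For each such y, the remaining basis elements (now univariate) give the rest of the solution.
  y = -4: the earlier basis element becomes x + 2 = 0, giving x = -2 — point (-2, -4).
  y = 5: the earlier basis element becomes x + 2 = 0, giving x = -2 — point (-2, 5).

{(-2, -4), (-2, 5)}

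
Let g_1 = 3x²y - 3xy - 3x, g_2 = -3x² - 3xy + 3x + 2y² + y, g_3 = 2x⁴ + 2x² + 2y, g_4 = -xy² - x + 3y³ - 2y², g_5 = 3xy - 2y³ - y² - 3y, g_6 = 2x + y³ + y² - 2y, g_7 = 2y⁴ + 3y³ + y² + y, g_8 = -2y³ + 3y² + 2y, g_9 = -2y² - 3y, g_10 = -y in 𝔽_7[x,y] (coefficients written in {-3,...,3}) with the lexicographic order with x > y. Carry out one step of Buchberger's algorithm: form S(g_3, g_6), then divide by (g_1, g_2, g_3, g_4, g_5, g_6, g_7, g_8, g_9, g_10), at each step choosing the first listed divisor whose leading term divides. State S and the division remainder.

lcm(LM(g_3), LM(g_6)) = x⁴.
S = (lcm/LT(g_3))·g_3 − (lcm/LT(g_6))·g_6 = 3x³y³ + 3x³y² + x³y + x² + y.
Reduce S modulo (g_1, g_2, g_3, g_4, g_5, g_6, g_7, g_8, g_9, g_10) in that order:
  leading term x³y³: subtract (xy²)·g_1 from 3x³y³ + 3x³y² + x³y + x² + y → 3x³y² + x³y + 3x²y³ + 3x²y² + x² + y
  leading term x³y²: subtract (xy)·g_1 from 3x³y² + x³y + 3x²y³ + 3x²y² + x² + y → x³y + 3x²y³ - x²y² + 3x²y + x² + y
  leading term x³y: subtract (-2x)·g_1 from x³y + 3x²y³ - x²y² + 3x²y + x² + y → 3x²y³ - x²y² - 3x²y + 2x² + y
  leading term x²y³: subtract (y²)·g_1 from 3x²y³ - x²y² - 3x²y + 2x² + y → -x²y² - 3x²y + 2x² + 3xy³ + 3xy² + y
  leading term x²y²: subtract (2y)·g_1 from -x²y² - 3x²y + 2x² + 3xy³ + 3xy² + y → -3x²y + 2x² + 3xy³ + 2xy² - xy + y
  leading term x²y: subtract (-1)·g_1 from -3x²y + 2x² + 3xy³ + 2xy² - xy + y → 2x² + 3xy³ + 2xy² + 3xy - 3x + y
  leading term x²: subtract (-3)·g_2 from 2x² + 3xy³ + 2xy² + 3xy - 3x + y → 3xy³ + 2xy² + xy - x - y² - 3y
  leading term xy³: subtract (-3y)·g_4 from 3xy³ + 2xy² + xy - x - y² - 3y → 2xy² - 2xy - x + 2y⁴ + y³ - y² - 3y
  leading term xy²: subtract (-2)·g_4 from 2xy² - 2xy - x + 2y⁴ + y³ - y² - 3y → -2xy - 3x + 2y⁴ + 2y² - 3y
  leading term xy: subtract (-3)·g_5 from -2xy - 3x + 2y⁴ + 2y² - 3y → -3x + 2y⁴ + y³ - y² + 2y
  leading term x: subtract (2)·g_6 from -3x + 2y⁴ + y³ - y² + 2y → 2y⁴ - y³ - 3y² - y
  leading term y⁴: subtract (1)·g_7 from 2y⁴ - y³ - 3y² - y → 3y³ + 3y² - 2y
  leading term y³: subtract (2)·g_8 from 3y³ + 3y² - 2y → -3y² + y
  leading term y²: subtract (-2)·g_9 from -3y² + y → 2y
  leading term y: subtract (-2)·g_10 from 2y → 0
The remainder is 0, so this S-polynomial contributes no new basis element.

S(g_3, g_6) = 3x³y³ + 3x³y² + x³y + x² + y; remainder on division = 0.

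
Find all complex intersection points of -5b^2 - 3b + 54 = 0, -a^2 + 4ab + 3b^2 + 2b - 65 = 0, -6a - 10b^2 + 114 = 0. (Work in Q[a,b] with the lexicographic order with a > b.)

Compute a lex Gröbner basis by Buchberger's algorithm.
f_1 = -5b^2 - 3b + 54, LT = b^2.
f_2 = -a^2 + 4ab + 3b^2 + 2b - 65, LT = a^2.
f_3 = -6a - 10b^2 + 114, LT = a.

S(f_2,f_3): lcm = a^2. S = -5/3ab^2 - 4ab + 19a - 3b^2 - 2b + 65.
  reduce S modulo (f_1, f_2, f_3):
  remainder -2/5b + 6/5 ≠ 0; add h_4 = -2/5b + 6/5 to the basis.

The other S-polynomials (S(f_1,f_2), S(f_1,f_3), S(f_1,h_4), S(f_2,h_4), S(f_3,h_4)) all reduce to 0 modulo the current basis, so we have a Gröbner basis.
Inter-reduce: drop elements whose leading term is divisible by another's, tail-reduce, and make monic.
Reduced Gröbner basis: {a - 4, b - 3}.

A lex Gröbner basis eliminates variables successively. Here b - 3 depends only on b, with roots {3}; lifting each root through the earlier basis elements recovers the full solutions.
  b = 3: the earlier basis element becomes a - 4 = 0, giving a = 4 — point (4, 3).

{(4, 3)}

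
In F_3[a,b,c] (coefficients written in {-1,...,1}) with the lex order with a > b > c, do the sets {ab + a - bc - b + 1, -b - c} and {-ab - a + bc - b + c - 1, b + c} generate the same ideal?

For a fixed monomial order, each ideal has a unique reduced Gröbner basis; comparing bases decides equality.
Buchberger on the first generating set:
f_1 = ab + a - bc - b + 1, LT = ab.
f_2 = -b - c, LT = b.

S(f_1,f_2): lcm = ab. S = -ac + a - bc - b + 1.
  leading term ac: no divisor's leading term divides it; move -ac to the remainder.
  leading term a: no divisor's leading term divides it; move a to the remainder.
  leading term bc: subtract (c)·f_2 from -bc - b + 1 → -b + c^2 + 1
  leading term b: subtract (1)·f_2 from -b + c^2 + 1 → c^2 + c + 1
  leading term c^2: no divisor's leading term divides it; move c^2 to the remainder.
  leading term c: no divisor's leading term divides it; move c to the remainder.
  leading term 1: no divisor's leading term divides it; move 1 to the remainder.
  remainder -ac + a + c^2 + c + 1 ≠ 0; add g_3 = -ac + a + c^2 + c + 1 to the basis.

The other S-polynomials (S(f_1,g_3), S(f_2,g_3)) all reduce to 0 modulo the current basis, so we have a Gröbner basis.
Inter-reduce: drop elements whose leading term is divisible by another's, tail-reduce, and make monic.
Reduced Gröbner basis: {ac - a - c^2 - c - 1, b + c}.

Buchberger on the second generating set:
h_1 = -ab - a + bc - b + c - 1, LT = ab.
h_2 = b + c, LT = b.

S(h_1,h_2): lcm = ab. S = -ac + a - bc + b - c + 1.
  leading term ac: no divisor's leading term divides it; move -ac to the remainder.
  leading term a: no divisor's leading term divides it; move a to the remainder.
  leading term bc: subtract (-c)·h_2 from -bc + b - c + 1 → b + c^2 - c + 1
  leading term b: subtract (1)·h_2 from b + c^2 - c + 1 → c^2 + c + 1
  leading term c^2: no divisor's leading term divides it; move c^2 to the remainder.
  leading term c: no divisor's leading term divides it; move c to the remainder.
  leading term 1: no divisor's leading term divides it; move 1 to the remainder.
  remainder -ac + a + c^2 + c + 1 ≠ 0; add k_3 = -ac + a + c^2 + c + 1 to the basis.

The other S-polynomials (S(h_1,k_3), S(h_2,k_3)) all reduce to 0 modulo the current basis, so we have a Gröbner basis.
Inter-reduce: drop elements whose leading term is divisible by another's, tail-reduce, and make monic.
Reduced Gröbner basis: {ac - a - c^2 - c - 1, b + c}.

Same reduced basis, so the two generating sets span the same ideal.

Yes, the ideals are equal.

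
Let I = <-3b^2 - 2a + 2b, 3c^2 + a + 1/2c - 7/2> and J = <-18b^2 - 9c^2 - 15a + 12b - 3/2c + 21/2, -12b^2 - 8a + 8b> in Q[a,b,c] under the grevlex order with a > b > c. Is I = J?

Yes, the ideals are equal.

For a fixed monomial order, each ideal has a unique reduced Gröbner basis; comparing bases decides equality.
Buchberger on the first generating set:
f_1 = -3b^2 - 2a + 2b, LT = b^2.
f_2 = 3c^2 + a + 1/2c - 7/2, LT = c^2.

The S-polynomials (S(f_1,f_2)) all reduce to 0 modulo the current basis, so we have a Gröbner basis.
Inter-reduce: drop elements whose leading term is divisible by another's, tail-reduce, and make monic.
Reduced Gröbner basis: {b^2 + 2/3a - 2/3b, c^2 + 1/3a + 1/6c - 7/6}.

Buchberger on the second generating set:
h_1 = -18b^2 - 9c^2 - 15a + 12b - 3/2c + 21/2, LT = b^2.
h_2 = -12b^2 - 8a + 8b, LT = b^2.

S(h_1,h_2): lcm = b^2. S = 1/2c^2 + 1/6a + 1/12c - 7/12.
  leading term c^2: no divisor's leading term divides it; move 1/2c^2 to the remainder.
  leading term a: no divisor's leading term divides it; move 1/6a to the remainder.
  leading term c: no divisor's leading term divides it; move 1/12c to the remainder.
  leading term 1: no divisor's leading term divides it; move -7/12 to the remainder.
  remainder 1/2c^2 + 1/6a + 1/12c - 7/12 ≠ 0; add k_3 = 1/2c^2 + 1/6a + 1/12c - 7/12 to the basis.

The other S-polynomials (S(h_1,k_3), S(h_2,k_3)) all reduce to 0 modulo the current basis, so we have a Gröbner basis.
Inter-reduce: drop elements whose leading term is divisible by another's, tail-reduce, and make monic.
Reduced Gröbner basis: {b^2 + 2/3a - 2/3b, c^2 + 1/3a + 1/6c - 7/6}.

The two bases agree; hence the ideals are identical.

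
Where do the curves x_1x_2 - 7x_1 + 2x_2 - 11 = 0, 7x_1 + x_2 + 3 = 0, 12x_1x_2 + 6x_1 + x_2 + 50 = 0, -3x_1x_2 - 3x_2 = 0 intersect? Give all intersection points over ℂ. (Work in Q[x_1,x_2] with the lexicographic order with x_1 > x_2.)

Compute a lex Gröbner basis by Buchberger's algorithm.
f_1 = x_1x_2 - 7x_1 + 2x_2 - 11, LT = x_1x_2.
f_2 = 7x_1 + x_2 + 3, LT = x_1.
f_3 = 12x_1x_2 + 6x_1 + x_2 + 50, LT = x_1x_2.
f_4 = -3x_1x_2 - 3x_2, LT = x_1x_2.

S(f_1,f_2): lcm = x_1x_2. S = -7x_1 - 1/7x_2^2 + 11/7x_2 - 11.
  reduce S modulo (f_1, f_2, f_3, f_4):
  remainder -1/7x_2^2 + 18/7x_2 - 8 ≠ 0; add h_5 = -1/7x_2^2 + 18/7x_2 - 8 to the basis.

S(f_1,f_3): lcm = x_1x_2. S = -15/2x_1 + 23/12x_2 - 91/6.
  reduce S modulo (f_1, f_2, f_3, f_4, h_5):
  remainder 251/84x_2 - 251/21 ≠ 0; add h_6 = 251/84x_2 - 251/21 to the basis.

The other S-polynomials (S(f_1,f_4), S(f_2,f_3), S(f_2,f_4), S(f_3,f_4), S(f_1,h_5), S(f_2,h_5), S(f_3,h_5), S(f_4,h_5), S(f_1,h_6), S(f_2,h_6), S(f_3,h_6), S(f_4,h_6), S(h_5,h_6)) all reduce to 0 modulo the current basis, so we have a Gröbner basis.
Inter-reduce: drop elements whose leading term is divisible by another's, tail-reduce, and make monic.
Reduced Gröbner basis: {x_1 + 1, x_2 - 4}.

From the last basis element, x_2 - 4 = 0, so x_2 takes values in {4}. Each choice, substituted upward through the basis, yields the corresponding point(s) of the solution set.
  x_2 = 4: the earlier basis element becomes x_1 + 1 = 0, giving x_1 = -1 — point (-1, 4).

{(-1, 4)}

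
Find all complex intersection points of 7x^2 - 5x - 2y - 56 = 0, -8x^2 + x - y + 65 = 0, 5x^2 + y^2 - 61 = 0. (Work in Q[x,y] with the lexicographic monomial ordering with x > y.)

{(3, -4)}

Compute a lex Gröbner basis by Buchberger's algorithm.
f_1 = 7x^2 - 5x - 2y - 56, LT = x^2.
f_2 = -8x^2 + x - y + 65, LT = x^2.
f_3 = 5x^2 + y^2 - 61, LT = x^2.

S(f_1,f_2): lcm = x^2. S = -33/56x - 23/56y + 1/8.
  leading term x: no divisor's leading term divides it; move -33/56x to the remainder.
  leading term y: no divisor's leading term divides it; move -23/56y to the remainder.
  leading term 1: no divisor's leading term divides it; move 1/8 to the remainder.
  remainder -33/56x - 23/56y + 1/8 ≠ 0; add h_4 = -33/56x - 23/56y + 1/8 to the basis.

S(f_1,f_3): lcm = x^2. S = -5/7x - 1/5y^2 - 2/7y + 21/5.
  leading term x: subtract (40/33)·h_4 from -5/7x - 1/5y^2 - 2/7y + 21/5 → -1/5y^2 + 7/33y + 668/165
  leading term y^2: no divisor's leading term divides it; move -1/5y^2 to the remainder.
  leading term y: no divisor's leading term divides it; move 7/33y to the remainder.
  leading term 1: no divisor's leading term divides it; move 668/165 to the remainder.
  remainder -1/5y^2 + 7/33y + 668/165 ≠ 0; add h_5 = -1/5y^2 + 7/33y + 668/165 to the basis.

S(f_1,h_4): lcm = x^2. S = -23/33xy - 116/231x - 2/7y - 8.
  leading term xy: subtract (1288/1089y)·h_4 from -23/33xy - 116/231x - 2/7y - 8 → -116/231x + 529/1089y^2 - 3305/7623y - 8
  leading term x: subtract (928/1089)·h_4 from -116/231x + 529/1089y^2 - 3305/7623y - 8 → 529/1089y^2 - 91/1089y - 8828/1089
  leading term y^2: subtract (-2645/1089)·h_5 from 529/1089y^2 - 91/1089y - 8828/1089 → 15512/35937y + 62048/35937
  leading term y: no divisor's leading term divides it; move 15512/35937y to the remainder.
  leading term 1: no divisor's leading term divides it; move 62048/35937 to the remainder.
  remainder 15512/35937y + 62048/35937 ≠ 0; add h_6 = 15512/35937y + 62048/35937 to the basis.

The other S-polynomials (S(f_2,f_3), S(f_2,h_4), S(f_3,h_4), S(f_1,h_5), S(f_2,h_5), S(f_3,h_5), S(h_4,h_5), S(f_1,h_6), S(f_2,h_6), S(f_3,h_6), S(h_4,h_6), S(h_5,h_6)) all reduce to 0 modulo the current basis, so we have a Gröbner basis.
Inter-reduce: drop elements whose leading term is divisible by another's, tail-reduce, and make monic.
Reduced Gröbner basis: {x - 3, y + 4}.

A lex Gröbner basis eliminates variables successively. Here y + 4 depends only on y, with roots {-4}; lifting each root through the earlier basis elements recovers the full solutions.
  y = -4: the earlier basis element becomes x - 3 = 0, giving x = 3 — point (3, -4).
Each listed point satisfies every original equation (direct substitution).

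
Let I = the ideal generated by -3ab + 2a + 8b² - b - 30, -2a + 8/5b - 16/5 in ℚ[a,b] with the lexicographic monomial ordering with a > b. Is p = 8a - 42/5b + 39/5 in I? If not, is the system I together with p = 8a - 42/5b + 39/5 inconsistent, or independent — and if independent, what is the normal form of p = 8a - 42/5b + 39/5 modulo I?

First compute the reduced Gröbner basis of I by Buchberger's algorithm.
f_1 = -3ab + 2a + 8b² - b - 30, LT = ab.
f_2 = -2a + 8/5b - 16/5, LT = a.

S(f_1,f_2): lcm = ab. S = -⅔a - 28/15b² - 19/15b + 10.
  leading term a: subtract (⅓)·f_2 from -⅔a - 28/15b² - 19/15b + 10 → -28/15b² - 9/5b + 166/15
  leading term b²: no divisor's leading term divides it; move -28/15b² to the remainder.
  leading term b: no divisor's leading term divides it; move -9/5b to the remainder.
  leading term 1: no divisor's leading term divides it; move 166/15 to the remainder.
  remainder -28/15b² - 9/5b + 166/15 ≠ 0; add h_3 = -28/15b² - 9/5b + 166/15 to the basis.

S(f_1,h_3): lcm = ab². S = -137/84ab + 83/14a - 8/3b³ + ⅓b² + 10b.
  leading term ab: subtract (137/252)·f_1 from -137/84ab + 83/14a - 8/3b³ + ⅓b² + 10b → 305/63a - 8/3b³ - 253/63b² + 2657/252b + 685/42
  leading term a: subtract (-305/126)·f_2 from 305/63a - 8/3b³ - 253/63b² + 2657/252b + 685/42 → -8/3b³ - 253/63b² + 173/12b + 1079/126
  leading term b³: subtract (10/7b)·h_3 from -8/3b³ - 253/63b² + 173/12b + 1079/126 → -13/9b² - 39/28b + 1079/126
  leading term b²: subtract (65/84)·h_3 from -13/9b² - 39/28b + 1079/126 → 0
  remainder 0.

S(f_2,h_3): leading monomials are coprime, so the S-polynomial reduces to 0 (Buchberger's first criterion).
Every S-polynomial of the final basis reduces to 0, so we have a Gröbner basis.
Inter-reduce: drop elements whose leading term is divisible by another's, tail-reduce, and make monic.
Reduced Gröbner basis: {a - ⅘b + 8/5, b² + 27/28b - 83/14}.
Label its elements g_1 = a - ⅘b + 8/5, g_2 = b² + 27/28b - 83/14.

Reduce p = 8a - 42/5b + 39/5 modulo G:
  leading term a: subtract (8)·g_1 from 8a - 42/5b + 39/5 → -2b - 5
  leading term b: no divisor's leading term divides it; move -2b to the remainder.
  leading term 1: no divisor's leading term divides it; move -5 to the remainder.
  normal form = -2b - 5.
The normal form is nonzero, so p ∉ I. Since p minus its normal form lies in I, I + (p) = I + (r) where r = -2b - 5; decide whether this ideal is the whole ring.
Run Buchberger on G together with r (pairs among the g_i already reduce to 0 since G is a Gröbner basis):
g_1 = a - ⅘b + 8/5, LT = a.
g_2 = b² + 27/28b - 83/14, LT = b².
r = -2b - 5, LT = b.

S(g_1,g_2): leading monomials are coprime, so the S-polynomial reduces to 0 (Buchberger's first criterion).
S(g_1,r): leading monomials are coprime, so the S-polynomial reduces to 0 (Buchberger's first criterion).
S(g_2,r): lcm = b². S = -43/28b - 83/14.
  leading term b: subtract (43/56)·r from -43/28b - 83/14 → -117/56
  leading term 1: no divisor's leading term divides it; move -117/56 to the remainder.
  remainder -117/56 ≠ 0; add m_4 = -117/56 to the basis.

S(g_1,m_4): leading monomials are coprime, so the S-polynomial reduces to 0 (Buchberger's first criterion).
S(g_2,m_4): leading monomials are coprime, so the S-polynomial reduces to 0 (Buchberger's first criterion).
S(r,m_4): leading monomials are coprime, so the S-polynomial reduces to 0 (Buchberger's first criterion).
Every S-polynomial of the final basis reduces to 0, so we have a Gröbner basis.
Inter-reduce: drop elements whose leading term is divisible by another's, tail-reduce, and make monic.
Reduced Gröbner basis: {1}.
The reduced Gröbner basis of I + (p) is {1}: the ideal is the whole ring, so the enlarged system has no common solution — adjoining p is inconsistent.

Adjoining 8a - 42/5b + 39/5 makes the ideal the whole ring: the system is inconsistent.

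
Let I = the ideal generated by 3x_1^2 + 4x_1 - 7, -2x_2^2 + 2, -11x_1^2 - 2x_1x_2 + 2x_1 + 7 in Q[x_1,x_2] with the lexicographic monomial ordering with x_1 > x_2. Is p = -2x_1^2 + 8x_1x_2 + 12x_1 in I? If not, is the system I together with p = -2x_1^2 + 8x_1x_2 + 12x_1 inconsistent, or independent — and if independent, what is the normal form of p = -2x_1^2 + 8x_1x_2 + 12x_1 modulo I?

Adjoining -2x_1^2 + 8x_1x_2 + 12x_1 makes the ideal the whole ring: the system is inconsistent.

First compute the reduced Gröbner basis of I by Buchberger's algorithm.
f_1 = 3x_1^2 + 4x_1 - 7, LT = x_1^2.
f_2 = -2x_2^2 + 2, LT = x_2^2.
f_3 = -11x_1^2 - 2x_1x_2 + 2x_1 + 7, LT = x_1^2.

S(f_1,f_2): leading monomials are coprime, so the S-polynomial reduces to 0 (Buchberger's first criterion).
S(f_1,f_3): lcm = x_1^2. S = -2/11x_1x_2 + 50/33x_1 - 56/33.
  leading term x_1x_2: no divisor's leading term divides it; move -2/11x_1x_2 to the remainder.
  leading term x_1: no divisor's leading term divides it; move 50/33x_1 to the remainder.
  leading term 1: no divisor's leading term divides it; move -56/33 to the remainder.
  remainder -2/11x_1x_2 + 50/33x_1 - 56/33 ≠ 0; add h_4 = -2/11x_1x_2 + 50/33x_1 - 56/33 to the basis.

S(f_2,f_3): leading monomials are coprime, so the S-polynomial reduces to 0 (Buchberger's first criterion).
S(f_1,h_4): lcm = x_1^2x_2. S = 25/3x_1^2 + 4/3x_1x_2 - 28/3x_1 - 7/3x_2.
  leading term x_1^2: subtract (25/9)·f_1 from 25/3x_1^2 + 4/3x_1x_2 - 28/3x_1 - 7/3x_2 → 4/3x_1x_2 - 184/9x_1 - 7/3x_2 + 175/9
  leading term x_1x_2: subtract (-22/3)·h_4 from 4/3x_1x_2 - 184/9x_1 - 7/3x_2 + 175/9 → -28/3x_1 - 7/3x_2 + 7
  leading term x_1: no divisor's leading term divides it; move -28/3x_1 to the remainder.
  leading term x_2: no divisor's leading term divides it; move -7/3x_2 to the remainder.
  leading term 1: no divisor's leading term divides it; move 7 to the remainder.
  remainder -28/3x_1 - 7/3x_2 + 7 ≠ 0; add h_5 = -28/3x_1 - 7/3x_2 + 7 to the basis.

S(f_2,h_4): lcm = x_1x_2^2. S = 25/3x_1x_2 - x_1 - 28/3x_2.
  leading term x_1x_2: subtract (-275/6)·h_4 from 25/3x_1x_2 - x_1 - 28/3x_2 → 616/9x_1 - 28/3x_2 - 700/9
  leading term x_1: subtract (-22/3)·h_5 from 616/9x_1 - 28/3x_2 - 700/9 → -238/9x_2 - 238/9
  leading term x_2: no divisor's leading term divides it; move -238/9x_2 to the remainder.
  leading term 1: no divisor's leading term divides it; move -238/9 to the remainder.
  remainder -238/9x_2 - 238/9 ≠ 0; add h_6 = -238/9x_2 - 238/9 to the basis.

S(f_3,h_4): lcm = x_1^2x_2. S = 25/3x_1^2 + 2/11x_1x_2^2 - 2/11x_1x_2 - 28/3x_1 - 7/11x_2.
  leading term x_1^2: subtract (25/9)·f_1 from 25/3x_1^2 + 2/11x_1x_2^2 - 2/11x_1x_2 - 28/3x_1 - 7/11x_2 → 2/11x_1x_2^2 - 2/11x_1x_2 - 184/9x_1 - 7/11x_2 + 175/9
  leading term x_1x_2^2: subtract (-1/11x_1)·f_2 from 2/11x_1x_2^2 - 2/11x_1x_2 - 184/9x_1 - 7/11x_2 + 175/9 → -2/11x_1x_2 - 2006/99x_1 - 7/11x_2 + 175/9
  leading term x_1x_2: subtract (1)·h_4 from -2/11x_1x_2 - 2006/99x_1 - 7/11x_2 + 175/9 → -196/9x_1 - 7/11x_2 + 2093/99
  leading term x_1: subtract (7/3)·h_5 from -196/9x_1 - 7/11x_2 + 2093/99 → 476/99x_2 + 476/99
  leading term x_2: subtract (-2/11)·h_6 from 476/99x_2 + 476/99 → 0
  remainder 0.

S(f_1,h_5): lcm = x_1^2. S = -1/4x_1x_2 + 25/12x_1 - 7/3.
  leading term x_1x_2: subtract (11/8)·h_4 from -1/4x_1x_2 + 25/12x_1 - 7/3 → 0
  remainder 0.

S(f_2,h_5): leading monomials are coprime, so the S-polynomial reduces to 0 (Buchberger's first criterion).
S(f_3,h_5): lcm = x_1^2. S = -3/44x_1x_2 + 25/44x_1 - 7/11.
  leading term x_1x_2: subtract (3/8)·h_4 from -3/44x_1x_2 + 25/44x_1 - 7/11 → 0
  remainder 0.

S(h_4,h_5): lcm = x_1x_2. S = -25/3x_1 - 1/4x_2^2 + 3/4x_2 + 28/3.
  leading term x_1: subtract (25/28)·h_5 from -25/3x_1 - 1/4x_2^2 + 3/4x_2 + 28/3 → -1/4x_2^2 + 17/6x_2 + 37/12
  leading term x_2^2: subtract (1/8)·f_2 from -1/4x_2^2 + 17/6x_2 + 37/12 → 17/6x_2 + 17/6
  leading term x_2: subtract (-3/28)·h_6 from 17/6x_2 + 17/6 → 0
  remainder 0.

S(f_1,h_6): leading monomials are coprime, so the S-polynomial reduces to 0 (Buchberger's first criterion).
S(f_2,h_6): lcm = x_2^2. S = -x_2 - 1.
  leading term x_2: subtract (9/238)·h_6 from -x_2 - 1 → 0
  remainder 0.

S(f_3,h_6): leading monomials are coprime, so the S-polynomial reduces to 0 (Buchberger's first criterion).
S(h_4,h_6): lcm = x_1x_2. S = -28/3x_1 + 28/3.
  leading term x_1: subtract (1)·h_5 from -28/3x_1 + 28/3 → 7/3x_2 + 7/3
  leading term x_2: subtract (-3/34)·h_6 from 7/3x_2 + 7/3 → 0
  remainder 0.

S(h_5,h_6): leading monomials are coprime, so the S-polynomial reduces to 0 (Buchberger's first criterion).
Every S-polynomial of the final basis reduces to 0, so we have a Gröbner basis.
Inter-reduce: drop elements whose leading term is divisible by another's, tail-reduce, and make monic.
Reduced Gröbner basis: {x_1 - 1, x_2 + 1}.
Label its elements g_1 = x_1 - 1, g_2 = x_2 + 1.

Reduce p = -2x_1^2 + 8x_1x_2 + 12x_1 modulo G:
  leading term x_1^2: subtract (-2x_1)·g_1 from -2x_1^2 + 8x_1x_2 + 12x_1 → 8x_1x_2 + 10x_1
  leading term x_1x_2: subtract (8x_2)·g_1 from 8x_1x_2 + 10x_1 → 10x_1 + 8x_2
  leading term x_1: subtract (10)·g_1 from 10x_1 + 8x_2 → 8x_2 + 10
  leading term x_2: subtract (8)·g_2 from 8x_2 + 10 → 2
  leading term 1: no divisor's leading term divides it; move 2 to the remainder.
  normal form = 2.
The normal form is nonzero, so p ∉ I. Since p minus its normal form lies in I, I + (p) = I + (r) where r = 2; decide whether this ideal is the whole ring.
Here r = 2 is a nonzero constant, hence a unit: 1 ∈ I + (p), the Gröbner basis of I + (p) is {1}, and the enlarged system has no common solution — adjoining p is inconsistent.

Ideal membership is decidable via reduction modulo a Gröbner basis.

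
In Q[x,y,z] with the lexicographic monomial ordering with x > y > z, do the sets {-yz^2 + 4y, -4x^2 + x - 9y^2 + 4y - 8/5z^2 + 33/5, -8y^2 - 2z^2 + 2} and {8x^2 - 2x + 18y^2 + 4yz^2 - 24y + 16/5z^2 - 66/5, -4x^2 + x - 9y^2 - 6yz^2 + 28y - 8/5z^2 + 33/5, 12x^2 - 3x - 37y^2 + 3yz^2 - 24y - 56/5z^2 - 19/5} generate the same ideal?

Yes, the ideals are equal.

Two ideals are equal iff their reduced Gröbner bases coincide (the reduced basis is unique for a fixed ordering).
Buchberger on the first generating set:
f_1 = -yz^2 + 4y, LT = yz^2.
f_2 = -4x^2 + x - 9y^2 + 4y - 8/5z^2 + 33/5, LT = x^2.
f_3 = -8y^2 - 2z^2 + 2, LT = y^2.

S(f_1,f_2): leading monomials are coprime, so the S-polynomial reduces to 0 (Buchberger's first criterion).
S(f_1,f_3): lcm = y^2z^2. S = -4y^2 - 1/4z^4 + 1/4z^2.
  leading term y^2: subtract (1/2)·f_3 from -4y^2 - 1/4z^4 + 1/4z^2 → -1/4z^4 + 5/4z^2 - 1
  leading term z^4: no divisor's leading term divides it; move -1/4z^4 to the remainder.
  leading term z^2: no divisor's leading term divides it; move 5/4z^2 to the remainder.
  leading term 1: no divisor's leading term divides it; move -1 to the remainder.
  remainder -1/4z^4 + 5/4z^2 - 1 ≠ 0; add g_4 = -1/4z^4 + 5/4z^2 - 1 to the basis.

S(f_2,f_3): leading monomials are coprime, so the S-polynomial reduces to 0 (Buchberger's first criterion).
S(f_1,g_4): lcm = yz^4. S = yz^2 - 4y.
  leading term yz^2: subtract (-1)·f_1 from yz^2 - 4y → 0
  remainder 0.

S(f_2,g_4): leading monomials are coprime, so the S-polynomial reduces to 0 (Buchberger's first criterion).
S(f_3,g_4): leading monomials are coprime, so the S-polynomial reduces to 0 (Buchberger's first criterion).
Every S-polynomial of the final basis reduces to 0, so we have a Gröbner basis.
Inter-reduce: drop elements whose leading term is divisible by another's, tail-reduce, and make monic.
Reduced Gröbner basis: {x^2 - 1/4x - y - 13/80z^2 - 87/80, y^2 + 1/4z^2 - 1/4, yz^2 - 4y, z^4 - 5z^2 + 4}.

Buchberger on the second generating set:
h_1 = 8x^2 - 2x + 18y^2 + 4yz^2 - 24y + 16/5z^2 - 66/5, LT = x^2.
h_2 = -4x^2 + x - 9y^2 - 6yz^2 + 28y - 8/5z^2 + 33/5, LT = x^2.
h_3 = 12x^2 - 3x - 37y^2 + 3yz^2 - 24y - 56/5z^2 - 19/5, LT = x^2.

S(h_1,h_2): lcm = x^2. S = -yz^2 + 4y.
  leading term yz^2: no divisor's leading term divides it; move -yz^2 to the remainder.
  leading term y: no divisor's leading term divides it; move 4y to the remainder.
  remainder -yz^2 + 4y ≠ 0; add k_4 = -yz^2 + 4y to the basis.

S(h_1,h_3): lcm = x^2. S = 16/3y^2 + 1/4yz^2 - y + 4/3z^2 - 4/3.
  leading term y^2: no divisor's leading term divides it; move 16/3y^2 to the remainder.
  leading term yz^2: subtract (-1/4)·k_4 from 1/4yz^2 - y + 4/3z^2 - 4/3 → 4/3z^2 - 4/3
  leading term z^2: no divisor's leading term divides it; move 4/3z^2 to the remainder.
  leading term 1: no divisor's leading term divides it; move -4/3 to the remainder.
  remainder 16/3y^2 + 4/3z^2 - 4/3 ≠ 0; add k_5 = 16/3y^2 + 4/3z^2 - 4/3 to the basis.

S(h_2,h_3): lcm = x^2. S = 16/3y^2 + 5/4yz^2 - 5y + 4/3z^2 - 4/3.
  leading term y^2: subtract (1)·k_5 from 16/3y^2 + 5/4yz^2 - 5y + 4/3z^2 - 4/3 → 5/4yz^2 - 5y
  leading term yz^2: subtract (-5/4)·k_4 from 5/4yz^2 - 5y → 0
  remainder 0.

S(h_1,k_4): leading monomials are coprime, so the S-polynomial reduces to 0 (Buchberger's first criterion).
S(h_2,k_4): leading monomials are coprime, so the S-polynomial reduces to 0 (Buchberger's first criterion).
S(h_3,k_4): leading monomials are coprime, so the S-polynomial reduces to 0 (Buchberger's first criterion).
S(h_1,k_5): leading monomials are coprime, so the S-polynomial reduces to 0 (Buchberger's first criterion).
S(h_2,k_5): leading monomials are coprime, so the S-polynomial reduces to 0 (Buchberger's first criterion).
S(h_3,k_5): leading monomials are coprime, so the S-polynomial reduces to 0 (Buchberger's first criterion).
S(k_4,k_5): lcm = y^2z^2. S = -4y^2 - 1/4z^4 + 1/4z^2.
  leading term y^2: subtract (-3/4)·k_5 from -4y^2 - 1/4z^4 + 1/4z^2 → -1/4z^4 + 5/4z^2 - 1
  leading term z^4: no divisor's leading term divides it; move -1/4z^4 to the remainder.
  leading term z^2: no divisor's leading term divides it; move 5/4z^2 to the remainder.
  leading term 1: no divisor's leading term divides it; move -1 to the remainder.
  remainder -1/4z^4 + 5/4z^2 - 1 ≠ 0; add k_6 = -1/4z^4 + 5/4z^2 - 1 to the basis.

S(h_1,k_6): leading monomials are coprime, so the S-polynomial reduces to 0 (Buchberger's first criterion).
S(h_2,k_6): leading monomials are coprime, so the S-polynomial reduces to 0 (Buchberger's first criterion).
S(h_3,k_6): leading monomials are coprime, so the S-polynomial reduces to 0 (Buchberger's first criterion).
S(k_4,k_6): lcm = yz^4. S = yz^2 - 4y.
  leading term yz^2: subtract (-1)·k_4 from yz^2 - 4y → 0
  remainder 0.

S(k_5,k_6): leading monomials are coprime, so the S-polynomial reduces to 0 (Buchberger's first criterion).
Every S-polynomial of the final basis reduces to 0, so we have a Gröbner basis.
Inter-reduce: drop elements whose leading term is divisible by another's, tail-reduce, and make monic.
Reduced Gröbner basis: {x^2 - 1/4x - y - 13/80z^2 - 87/80, y^2 + 1/4z^2 - 1/4, yz^2 - 4y, z^4 - 5z^2 + 4}.

These coincide, so the ideals are equal.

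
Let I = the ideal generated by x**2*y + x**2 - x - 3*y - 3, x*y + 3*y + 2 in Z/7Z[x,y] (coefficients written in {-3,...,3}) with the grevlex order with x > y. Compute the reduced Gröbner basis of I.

G = {x**2 - 3*x - y + 3, x*y + 3*y + 2, y**2 + 2*x + 2}

This is the nonlinear analogue of row-reducing a linear system.

f_1 = x**2*y + x**2 - x - 3*y - 3, LT = x**2*y.
f_2 = x*y + 3*y + 2, LT = x*y.

S(f_1,f_2): lcm = x**2*y. S = x**2 - 3*x*y - 3*x - 3*y - 3.
  reduce S modulo (f_1, f_2):
  remainder x**2 - 3*x - y + 3 ≠ 0; add g_3 = x**2 - 3*x - y + 3 to the basis.

S(f_1,g_3): lcm = x**2*y. S = x**2 + 3*x*y + y**2 - x + y - 3.
  reduce S modulo (f_1, f_2, g_3):
  remainder y**2 + 2*x + 2 ≠ 0; add g_4 = y**2 + 2*x + 2 to the basis.

The other S-polynomials (S(f_2,g_3), S(f_1,g_4), S(f_2,g_4), S(g_3,g_4)) all reduce to 0 modulo the current basis, so we have a Gröbner basis.
Inter-reduce: drop elements whose leading term is divisible by another's, tail-reduce, and make monic.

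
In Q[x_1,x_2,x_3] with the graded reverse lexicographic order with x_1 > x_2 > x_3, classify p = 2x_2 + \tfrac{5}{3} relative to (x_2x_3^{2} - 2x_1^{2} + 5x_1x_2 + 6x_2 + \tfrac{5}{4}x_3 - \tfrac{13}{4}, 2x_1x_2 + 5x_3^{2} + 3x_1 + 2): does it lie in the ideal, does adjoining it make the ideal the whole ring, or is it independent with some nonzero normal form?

First compute the reduced Gröbner basis of I by Buchberger's algorithm.
f_1 = x_2x_3^{2} - 2x_1^{2} + 5x_1x_2 + 6x_2 + \tfrac{5}{4}x_3 - \tfrac{13}{4}, LT = x_2x_3^{2}.
f_2 = 2x_1x_2 + 5x_3^{2} + 3x_1 + 2, LT = x_1x_2.

S(f_1,f_2): lcm = x_1x_2x_3^{2}. S = -\tfrac{5}{2}x_3^{4} - 2x_1^{3} + 5x_1^{2}x_2 - \tfrac{3}{2}x_1x_3^{2} + 6x_1x_2 + \tfrac{5}{4}x_1x_3 - x_3^{2} - \tfrac{13}{4}x_1.
  leading term x_3^{4}: no divisor's leading term divides it; move -\tfrac{5}{2}x_3^{4} to the remainder.
  leading term x_1^{3}: no divisor's leading term divides it; move -2x_1^{3} to the remainder.
  leading term x_1^{2}x_2: subtract (\tfrac{5}{2}x_1)·f_2 from 5x_1^{2}x_2 - \tfrac{3}{2}x_1x_3^{2} + 6x_1x_2 + \tfrac{5}{4}x_1x_3 - x_3^{2} - \tfrac{13}{4}x_1 → -14x_1x_3^{2} - \tfrac{15}{2}x_1^{2} + 6x_1x_2 + \tfrac{5}{4}x_1x_3 - x_3^{2} - \tfrac{33}{4}x_1
  leading term x_1x_3^{2}: no divisor's leading term divides it; move -14x_1x_3^{2} to the remainder.
  leading term x_1^{2}: no divisor's leading term divides it; move -\tfrac{15}{2}x_1^{2} to the remainder.
  leading term x_1x_2: subtract (3)·f_2 from 6x_1x_2 + \tfrac{5}{4}x_1x_3 - x_3^{2} - \tfrac{33}{4}x_1 → \tfrac{5}{4}x_1x_3 - 16x_3^{2} - \tfrac{69}{4}x_1 - 6
  leading term x_1x_3: no divisor's leading term divides it; move \tfrac{5}{4}x_1x_3 to the remainder.
  leading term x_3^{2}: no divisor's leading term divides it; move -16x_3^{2} to the remainder.
  leading term x_1: no divisor's leading term divides it; move -\tfrac{69}{4}x_1 to the remainder.
  leading term 1: no divisor's leading term divides it; move -6 to the remainder.
  remainder -\tfrac{5}{2}x_3^{4} - 2x_1^{3} - 14x_1x_3^{2} - \tfrac{15}{2}x_1^{2} + \tfrac{5}{4}x_1x_3 - 16x_3^{2} - \tfrac{69}{4}x_1 - 6 ≠ 0; add h_3 = -\tfrac{5}{2}x_3^{4} - 2x_1^{3} - 14x_1x_3^{2} - \tfrac{15}{2}x_1^{2} + \tfrac{5}{4}x_1x_3 - 16x_3^{2} - \tfrac{69}{4}x_1 - 6 to the basis.

The other S-polynomials (S(f_1,h_3), S(f_2,h_3)) all reduce to 0 modulo the current basis, so we have a Gröbner basis.
Inter-reduce: drop elements whose leading term is divisible by another's, tail-reduce, and make monic.
Reduced Gröbner basis: {x_3^{4} + \tfrac{4}{5}x_1^{3} + \tfrac{28}{5}x_1x_3^{2} + 3x_1^{2} - \tfrac{1}{2}x_1x_3 + \tfrac{32}{5}x_3^{2} + \tfrac{69}{10}x_1 + \tfrac{12}{5}, x_2x_3^{2} - 2x_1^{2} - \tfrac{25}{2}x_3^{2} - \tfrac{15}{2}x_1 + 6x_2 + \tfrac{5}{4}x_3 - \tfrac{33}{4}, x_1x_2 + \tfrac{5}{2}x_3^{2} + \tfrac{3}{2}x_1 + 1}.
Label its elements g_1 = x_3^{4} + \tfrac{4}{5}x_1^{3} + \tfrac{28}{5}x_1x_3^{2} + 3x_1^{2} - \tfrac{1}{2}x_1x_3 + \tfrac{32}{5}x_3^{2} + \tfrac{69}{10}x_1 + \tfrac{12}{5}, g_2 = x_2x_3^{2} - 2x_1^{2} - \tfrac{25}{2}x_3^{2} - \tfrac{15}{2}x_1 + 6x_2 + \tfrac{5}{4}x_3 - \tfrac{33}{4}, g_3 = x_1x_2 + \tfrac{5}{2}x_3^{2} + \tfrac{3}{2}x_1 + 1.

Reduce p = 2x_2 + \tfrac{5}{3} modulo G:
  leading term x_2: no divisor's leading term divides it; move 2x_2 to the remainder.
  leading term 1: no divisor's leading term divides it; move \tfrac{5}{3} to the remainder.
  normal form = 2x_2 + \tfrac{5}{3}.
The normal form is nonzero, so p ∉ I. Since p minus its normal form lies in I, I + (p) = I + (r) where r = 2x_2 + \tfrac{5}{3}; decide whether this ideal is the whole ring.
Run Buchberger on G together with r (pairs among the g_i already reduce to 0 since G is a Gröbner basis):
g_1 = x_3^{4} + \tfrac{4}{5}x_1^{3} + \tfrac{28}{5}x_1x_3^{2} + 3x_1^{2} - \tfrac{1}{2}x_1x_3 + \tfrac{32}{5}x_3^{2} + \tfrac{69}{10}x_1 + \tfrac{12}{5}, LT = x_3^{4}.
g_2 = x_2x_3^{2} - 2x_1^{2} - \tfrac{25}{2}x_3^{2} - \tfrac{15}{2}x_1 + 6x_2 + \tfrac{5}{4}x_3 - \tfrac{33}{4}, LT = x_2x_3^{2}.
g_3 = x_1x_2 + \tfrac{5}{2}x_3^{2} + \tfrac{3}{2}x_1 + 1, LT = x_1x_2.
r = 2x_2 + \tfrac{5}{3}, LT = x_2.

S(g_2,r): lcm = x_2x_3^{2}. S = -2x_1^{2} - \tfrac{40}{3}x_3^{2} - \tfrac{15}{2}x_1 + 6x_2 + \tfrac{5}{4}x_3 - \tfrac{33}{4}.
  leading term x_1^{2}: no divisor's leading term divides it; move -2x_1^{2} to the remainder.
  leading term x_3^{2}: no divisor's leading term divides it; move -\tfrac{40}{3}x_3^{2} to the remainder.
  leading term x_1: no divisor's leading term divides it; move -\tfrac{15}{2}x_1 to the remainder.
  leading term x_2: subtract (3)·r from 6x_2 + \tfrac{5}{4}x_3 - \tfrac{33}{4} → \tfrac{5}{4}x_3 - \tfrac{53}{4}
  leading term x_3: no divisor's leading term divides it; move \tfrac{5}{4}x_3 to the remainder.
  leading term 1: no divisor's leading term divides it; move -\tfrac{53}{4} to the remainder.
  remainder -2x_1^{2} - \tfrac{40}{3}x_3^{2} - \tfrac{15}{2}x_1 + \tfrac{5}{4}x_3 - \tfrac{53}{4} ≠ 0; add m_5 = -2x_1^{2} - \tfrac{40}{3}x_3^{2} - \tfrac{15}{2}x_1 + \tfrac{5}{4}x_3 - \tfrac{53}{4} to the basis.

S(g_3,r): lcm = x_1x_2. S = \tfrac{5}{2}x_3^{2} + \tfrac{2}{3}x_1 + 1.
  leading term x_3^{2}: no divisor's leading term divides it; move \tfrac{5}{2}x_3^{2} to the remainder.
  leading term x_1: no divisor's leading term divides it; move \tfrac{2}{3}x_1 to the remainder.
  leading term 1: no divisor's leading term divides it; move 1 to the remainder.
  remainder \tfrac{5}{2}x_3^{2} + \tfrac{2}{3}x_1 + 1 ≠ 0; add m_6 = \tfrac{5}{2}x_3^{2} + \tfrac{2}{3}x_1 + 1 to the basis.

The other S-polynomials (S(g_1,g_2), S(g_1,g_3), S(g_1,r), S(g_2,g_3), S(g_1,m_5), S(g_2,m_5), S(g_3,m_5), S(r,m_5), S(g_1,m_6), S(g_2,m_6), S(g_3,m_6), S(r,m_6), S(m_5,m_6)) all reduce to 0 modulo the current basis, so we have a Gröbner basis.
Inter-reduce: drop elements whose leading term is divisible by another's, tail-reduce, and make monic.
Reduced Gröbner basis: {x_1^{2} + \tfrac{71}{36}x_1 - \tfrac{5}{8}x_3 + \tfrac{95}{24}, x_3^{2} + \tfrac{4}{15}x_1 + \tfrac{2}{5}, x_2 + \tfrac{5}{6}}.
The reduced Gröbner basis of I + (p) is {x_1^{2} + \tfrac{71}{36}x_1 - \tfrac{5}{8}x_3 + \tfrac{95}{24}, x_3^{2} + \tfrac{4}{15}x_1 + \tfrac{2}{5}, x_2 + \tfrac{5}{6}} ≠ {1}, a proper ideal, so the enlarged system stays consistent: p is independent of I, with normal form 2x_2 + \tfrac{5}{3}.

2x_2 + \tfrac{5}{3} is independent of I; its normal form modulo I is 2x_2 + \tfrac{5}{3}.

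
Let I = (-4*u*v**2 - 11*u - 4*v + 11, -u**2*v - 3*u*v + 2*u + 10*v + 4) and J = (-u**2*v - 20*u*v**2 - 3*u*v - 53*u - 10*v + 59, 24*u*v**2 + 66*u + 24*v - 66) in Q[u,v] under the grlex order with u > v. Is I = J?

Two ideals are equal iff their reduced Gröbner bases coincide (the reduced basis is unique for a fixed ordering).
Buchberger on the first generating set:
f_1 = -4*u*v**2 - 11*u - 4*v + 11, LT = u*v**2.
f_2 = -u**2*v - 3*u*v + 2*u + 10*v + 4, LT = u**2*v.

S(f_1,f_2): lcm = u**2*v**2. S = -3*u*v**2 + 11/4*u**2 + 3*u*v + 10*v**2 - 11/4*u + 4*v.
  leading term u*v**2: subtract (3/4)·f_1 from -3*u*v**2 + 11/4*u**2 + 3*u*v + 10*v**2 - 11/4*u + 4*v → 11/4*u**2 + 3*u*v + 10*v**2 + 11/2*u + 7*v - 33/4
  leading term u**2: no divisor's leading term divides it; move 11/4*u**2 to the remainder.
  leading term u*v: no divisor's leading term divides it; move 3*u*v to the remainder.
  leading term v**2: no divisor's leading term divides it; move 10*v**2 to the remainder.
  leading term u: no divisor's leading term divides it; move 11/2*u to the remainder.
  leading term v: no divisor's leading term divides it; move 7*v to the remainder.
  leading term 1: no divisor's leading term divides it; move -33/4 to the remainder.
  remainder 11/4*u**2 + 3*u*v + 10*v**2 + 11/2*u + 7*v - 33/4 ≠ 0; add g_3 = 11/4*u**2 + 3*u*v + 10*v**2 + 11/2*u + 7*v - 33/4 to the basis.

S(f_1,g_3): lcm = u**2*v**2. S = -12/11*u*v**3 - 40/11*v**4 - 2*u*v**2 - 28/11*v**3 + 11/4*u**2 + u*v + 3*v**2 - 11/4*u.
  leading term u*v**3: subtract (3/11*v)·f_1 from -12/11*u*v**3 - 40/11*v**4 - 2*u*v**2 - 28/11*v**3 + 11/4*u**2 + u*v + 3*v**2 - 11/4*u → -40/11*v**4 - 2*u*v**2 - 28/11*v**3 + 11/4*u**2 + 4*u*v + 45/11*v**2 - 11/4*u - 3*v
  leading term v**4: no divisor's leading term divides it; move -40/11*v**4 to the remainder.
  leading term u*v**2: subtract (1/2)·f_1 from -2*u*v**2 - 28/11*v**3 + 11/4*u**2 + 4*u*v + 45/11*v**2 - 11/4*u - 3*v → -28/11*v**3 + 11/4*u**2 + 4*u*v + 45/11*v**2 + 11/4*u - v - 11/2
  leading term v**3: no divisor's leading term divides it; move -28/11*v**3 to the remainder.
  leading term u**2: subtract (1)·g_3 from 11/4*u**2 + 4*u*v + 45/11*v**2 + 11/4*u - v - 11/2 → u*v - 65/11*v**2 - 11/4*u - 8*v + 11/4
  leading term u*v: no divisor's leading term divides it; move u*v to the remainder.
  leading term v**2: no divisor's leading term divides it; move -65/11*v**2 to the remainder.
  leading term u: no divisor's leading term divides it; move -11/4*u to the remainder.
  leading term v: no divisor's leading term divides it; move -8*v to the remainder.
  leading term 1: no divisor's leading term divides it; move 11/4 to the remainder.
  remainder -40/11*v**4 - 28/11*v**3 + u*v - 65/11*v**2 - 11/4*u - 8*v + 11/4 ≠ 0; add g_4 = -40/11*v**4 - 28/11*v**3 + u*v - 65/11*v**2 - 11/4*u - 8*v + 11/4 to the basis.

S(f_2,g_3): lcm = u**2*v. S = -12/11*u*v**2 - 40/11*v**3 + u*v - 28/11*v**2 - 2*u - 7*v - 4.
  leading term u*v**2: subtract (3/11)·f_1 from -12/11*u*v**2 - 40/11*v**3 + u*v - 28/11*v**2 - 2*u - 7*v - 4 → -40/11*v**3 + u*v - 28/11*v**2 + u - 65/11*v - 7
  leading term v**3: no divisor's leading term divides it; move -40/11*v**3 to the remainder.
  leading term u*v: no divisor's leading term divides it; move u*v to the remainder.
  leading term v**2: no divisor's leading term divides it; move -28/11*v**2 to the remainder.
  leading term u: no divisor's leading term divides it; move u to the remainder.
  leading term v: no divisor's leading term divides it; move -65/11*v to the remainder.
  leading term 1: no divisor's leading term divides it; move -7 to the remainder.
  remainder -40/11*v**3 + u*v - 28/11*v**2 + u - 65/11*v - 7 ≠ 0; add g_5 = -40/11*v**3 + u*v - 28/11*v**2 + u - 65/11*v - 7 to the basis.

The other S-polynomials (S(f_1,g_4), S(f_2,g_4), S(g_3,g_4), S(f_1,g_5), S(f_2,g_5), S(g_3,g_5), S(g_4,g_5)) all reduce to 0 modulo the current basis, so we have a Gröbner basis.
Inter-reduce: drop elements whose leading term is divisible by another's, tail-reduce, and make monic.
Reduced Gröbner basis: {u*v**2 + 11/4*u + v - 11/4, v**3 - 11/40*u*v + 7/10*v**2 - 11/40*u + 13/8*v + 77/40, u**2 + 12/11*u*v + 40/11*v**2 + 2*u + 28/11*v - 3}.

Buchberger on the second generating set:
h_1 = -u**2*v - 20*u*v**2 - 3*u*v - 53*u - 10*v + 59, LT = u**2*v.
h_2 = 24*u*v**2 + 66*u + 24*v - 66, LT = u*v**2.

S(h_1,h_2): lcm = u**2*v**2. S = 20*u*v**3 + 3*u*v**2 - 11/4*u**2 + 52*u*v + 10*v**2 + 11/4*u - 59*v.
  leading term u*v**3: subtract (5/6*v)·h_2 from 20*u*v**3 + 3*u*v**2 - 11/4*u**2 + 52*u*v + 10*v**2 + 11/4*u - 59*v → 3*u*v**2 - 11/4*u**2 - 3*u*v - 10*v**2 + 11/4*u - 4*v
  leading term u*v**2: subtract (1/8)·h_2 from 3*u*v**2 - 11/4*u**2 - 3*u*v - 10*v**2 + 11/4*u - 4*v → -11/4*u**2 - 3*u*v - 10*v**2 - 11/2*u - 7*v + 33/4
  leading term u**2: no divisor's leading term divides it; move -11/4*u**2 to the remainder.
  leading term u*v: no divisor's leading term divides it; move -3*u*v to the remainder.
  leading term v**2: no divisor's leading term divides it; move -10*v**2 to the remainder.
  leading term u: no divisor's leading term divides it; move -11/2*u to the remainder.
  leading term v: no divisor's leading term divides it; move -7*v to the remainder.
  leading term 1: no divisor's leading term divides it; move 33/4 to the remainder.
  remainder -11/4*u**2 - 3*u*v - 10*v**2 - 11/2*u - 7*v + 33/4 ≠ 0; add k_3 = -11/4*u**2 - 3*u*v - 10*v**2 - 11/2*u - 7*v + 33/4 to the basis.

S(h_1,k_3): lcm = u**2*v. S = 208/11*u*v**2 - 40/11*v**3 + u*v - 28/11*v**2 + 53*u + 13*v - 59.
  leading term u*v**2: subtract (26/33)·h_2 from 208/11*u*v**2 - 40/11*v**3 + u*v - 28/11*v**2 + 53*u + 13*v - 59 → -40/11*v**3 + u*v - 28/11*v**2 + u - 65/11*v - 7
  leading term v**3: no divisor's leading term divides it; move -40/11*v**3 to the remainder.
  leading term u*v: no divisor's leading term divides it; move u*v to the remainder.
  leading term v**2: no divisor's leading term divides it; move -28/11*v**2 to the remainder.
  leading term u: no divisor's leading term divides it; move u to the remainder.
  leading term v: no divisor's leading term divides it; move -65/11*v to the remainder.
  leading term 1: no divisor's leading term divides it; move -7 to the remainder.
  remainder -40/11*v**3 + u*v - 28/11*v**2 + u - 65/11*v - 7 ≠ 0; add k_4 = -40/11*v**3 + u*v - 28/11*v**2 + u - 65/11*v - 7 to the basis.

The other S-polynomials (S(h_2,k_3), S(h_1,k_4), S(h_2,k_4), S(k_3,k_4)) all reduce to 0 modulo the current basis, so we have a Gröbner basis.
Inter-reduce: drop elements whose leading term is divisible by another's, tail-reduce, and make monic.
Reduced Gröbner basis: {u*v**2 + 11/4*u + v - 11/4, v**3 - 11/40*u*v + 7/10*v**2 - 11/40*u + 13/8*v + 77/40, u**2 + 12/11*u*v + 40/11*v**2 + 2*u + 28/11*v - 3}.

The two bases agree; hence the ideals are identical.

Yes, the ideals are equal.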